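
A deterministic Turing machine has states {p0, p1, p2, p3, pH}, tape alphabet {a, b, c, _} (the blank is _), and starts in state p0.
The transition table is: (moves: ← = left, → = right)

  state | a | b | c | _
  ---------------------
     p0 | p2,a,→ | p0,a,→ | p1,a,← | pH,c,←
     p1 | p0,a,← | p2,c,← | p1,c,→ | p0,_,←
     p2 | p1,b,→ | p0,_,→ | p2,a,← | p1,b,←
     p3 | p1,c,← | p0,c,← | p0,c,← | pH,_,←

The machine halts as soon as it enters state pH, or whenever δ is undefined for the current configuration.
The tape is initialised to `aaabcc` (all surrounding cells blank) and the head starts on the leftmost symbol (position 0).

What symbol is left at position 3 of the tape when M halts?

state=p0 head=0 tape=__[a]aabcc   (p0,a)→(p2,a,→)
state=p2 head=1 tape=__a[a]abcc   (p2,a)→(p1,b,→)
state=p1 head=2 tape=__ab[a]bcc   (p1,a)→(p0,a,←)
state=p0 head=1 tape=__a[b]abcc   (p0,b)→(p0,a,→)
state=p0 head=2 tape=__aa[a]bcc   (p0,a)→(p2,a,→)
state=p2 head=3 tape=__aaa[b]cc   (p2,b)→(p0,_,→)
state=p0 head=4 tape=__aaa_[c]c   (p0,c)→(p1,a,←)
state=p1 head=3 tape=__aaa[_]ac   (p1,_)→(p0,_,←)
state=p0 head=2 tape=__aa[a]_ac   (p0,a)→(p2,a,→)
state=p2 head=3 tape=__aaa[_]ac   (p2,_)→(p1,b,←)
state=p1 head=2 tape=__aa[a]bac   (p1,a)→(p0,a,←)
state=p0 head=1 tape=__a[a]abac   (p0,a)→(p2,a,→)
state=p2 head=2 tape=__aa[a]bac   (p2,a)→(p1,b,→)
state=p1 head=3 tape=__aab[b]ac   (p1,b)→(p2,c,←)
state=p2 head=2 tape=__aa[b]cac   (p2,b)→(p0,_,→)
state=p0 head=3 tape=__aa_[c]ac   (p0,c)→(p1,a,←)
state=p1 head=2 tape=__aa[_]aac   (p1,_)→(p0,_,←)
state=p0 head=1 tape=__a[a]_aac   (p0,a)→(p2,a,→)
state=p2 head=2 tape=__aa[_]aac   (p2,_)→(p1,b,←)
state=p1 head=1 tape=__a[a]baac   (p1,a)→(p0,a,←)
state=p0 head=0 tape=__[a]abaac   (p0,a)→(p2,a,→)
state=p2 head=1 tape=__a[a]baac   (p2,a)→(p1,b,→)
state=p1 head=2 tape=__ab[b]aac   (p1,b)→(p2,c,←)
state=p2 head=1 tape=__a[b]caac   (p2,b)→(p0,_,→)
state=p0 head=2 tape=__a_[c]aac   (p0,c)→(p1,a,←)
state=p1 head=1 tape=__a[_]aaac   (p1,_)→(p0,_,←)
state=p0 head=0 tape=__[a]_aaac   (p0,a)→(p2,a,→)
state=p2 head=1 tape=__a[_]aaac   (p2,_)→(p1,b,←)
state=p1 head=0 tape=__[a]baaac   (p1,a)→(p0,a,←)
state=p0 head=-1 tape=_[_]abaaac   (p0,_)→(pH,c,←)
state=pH head=-2 tape=[_]cabaaac
Cell 3 holds a when M halts.

a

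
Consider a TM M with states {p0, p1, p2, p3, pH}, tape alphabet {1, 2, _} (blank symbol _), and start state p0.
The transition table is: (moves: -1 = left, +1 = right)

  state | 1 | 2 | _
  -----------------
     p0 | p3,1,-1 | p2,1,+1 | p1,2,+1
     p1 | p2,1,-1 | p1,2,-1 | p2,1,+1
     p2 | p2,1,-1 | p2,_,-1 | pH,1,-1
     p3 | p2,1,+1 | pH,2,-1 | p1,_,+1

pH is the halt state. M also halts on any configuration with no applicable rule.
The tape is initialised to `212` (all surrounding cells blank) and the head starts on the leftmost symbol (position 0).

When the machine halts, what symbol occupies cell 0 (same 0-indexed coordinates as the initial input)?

1

state=p0 head=0 tape=__[2]12   (p0,2)→(p2,1,+1)
state=p2 head=1 tape=__1[1]2   (p2,1)→(p2,1,-1)
state=p2 head=0 tape=__[1]12   (p2,1)→(p2,1,-1)
state=p2 head=-1 tape=_[_]112   (p2,_)→(pH,1,-1)
state=pH head=-2 tape=[_]1112
Cell 0 holds 1 when M halts.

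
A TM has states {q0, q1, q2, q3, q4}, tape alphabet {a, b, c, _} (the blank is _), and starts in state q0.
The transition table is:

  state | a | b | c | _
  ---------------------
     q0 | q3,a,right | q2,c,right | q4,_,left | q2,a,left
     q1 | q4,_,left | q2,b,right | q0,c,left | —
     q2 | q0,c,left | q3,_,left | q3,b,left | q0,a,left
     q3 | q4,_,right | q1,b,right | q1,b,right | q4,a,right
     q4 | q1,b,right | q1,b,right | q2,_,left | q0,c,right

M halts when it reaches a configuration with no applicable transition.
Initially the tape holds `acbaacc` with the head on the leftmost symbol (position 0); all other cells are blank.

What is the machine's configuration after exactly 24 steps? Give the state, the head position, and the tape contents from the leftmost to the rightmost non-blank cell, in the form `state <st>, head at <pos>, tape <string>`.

state=q0 head=0 tape=[a]cbaacc_   (q0,a)→(q3,a,right)
state=q3 head=1 tape=a[c]baacc_   (q3,c)→(q1,b,right)
state=q1 head=2 tape=ab[b]aacc_   (q1,b)→(q2,b,right)
state=q2 head=3 tape=abb[a]acc_   (q2,a)→(q0,c,left)
state=q0 head=2 tape=ab[b]cacc_   (q0,b)→(q2,c,right)
state=q2 head=3 tape=abc[c]acc_   (q2,c)→(q3,b,left)
state=q3 head=2 tape=ab[c]bacc_   (q3,c)→(q1,b,right)
state=q1 head=3 tape=abb[b]acc_   (q1,b)→(q2,b,right)
state=q2 head=4 tape=abbb[a]cc_   (q2,a)→(q0,c,left)
state=q0 head=3 tape=abb[b]ccc_   (q0,b)→(q2,c,right)
state=q2 head=4 tape=abbc[c]cc_   (q2,c)→(q3,b,left)
state=q3 head=3 tape=abb[c]bcc_   (q3,c)→(q1,b,right)
state=q1 head=4 tape=abbb[b]cc_   (q1,b)→(q2,b,right)
state=q2 head=5 tape=abbbb[c]c_   (q2,c)→(q3,b,left)
state=q3 head=4 tape=abbb[b]bc_   (q3,b)→(q1,b,right)
state=q1 head=5 tape=abbbb[b]c_   (q1,b)→(q2,b,right)
state=q2 head=6 tape=abbbbb[c]_   (q2,c)→(q3,b,left)
state=q3 head=5 tape=abbbb[b]b_   (q3,b)→(q1,b,right)
state=q1 head=6 tape=abbbbb[b]_   (q1,b)→(q2,b,right)
state=q2 head=7 tape=abbbbbb[_]   (q2,_)→(q0,a,left)
state=q0 head=6 tape=abbbbb[b]a   (q0,b)→(q2,c,right)
state=q2 head=7 tape=abbbbbc[a]   (q2,a)→(q0,c,left)
state=q0 head=6 tape=abbbbb[c]c   (q0,c)→(q4,_,left)
state=q4 head=5 tape=abbbb[b]_c   (q4,b)→(q1,b,right)
state=q1 head=6 tape=abbbbb[_]c
After 24 steps: state q1, head at 6, tape abbbbb_c.

state q1, head at 6, tape abbbbb_c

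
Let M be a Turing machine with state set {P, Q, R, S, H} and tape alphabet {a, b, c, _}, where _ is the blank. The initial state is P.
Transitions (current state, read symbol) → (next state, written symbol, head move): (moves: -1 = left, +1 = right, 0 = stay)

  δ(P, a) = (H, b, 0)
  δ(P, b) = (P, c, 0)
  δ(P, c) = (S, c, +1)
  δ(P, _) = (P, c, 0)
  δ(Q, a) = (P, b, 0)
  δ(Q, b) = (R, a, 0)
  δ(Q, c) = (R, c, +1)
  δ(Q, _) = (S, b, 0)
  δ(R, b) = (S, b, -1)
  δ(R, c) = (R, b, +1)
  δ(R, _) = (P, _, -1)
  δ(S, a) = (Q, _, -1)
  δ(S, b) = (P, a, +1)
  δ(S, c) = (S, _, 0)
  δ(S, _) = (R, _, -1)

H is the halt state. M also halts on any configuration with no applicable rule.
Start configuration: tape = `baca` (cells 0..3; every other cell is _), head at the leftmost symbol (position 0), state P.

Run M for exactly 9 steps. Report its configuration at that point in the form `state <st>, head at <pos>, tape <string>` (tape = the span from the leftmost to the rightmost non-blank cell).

P | [b]aca   read b → write c, move 0, go to P
P | [c]aca   read c → write c, move +1, go to S
S | c[a]ca   read a → write _, move -1, go to Q
Q | [c]_ca   read c → write c, move +1, go to R
R | c[_]ca   read _ → write _, move -1, go to P
P | [c]_ca   read c → write c, move +1, go to S
S | c[_]ca   read _ → write _, move -1, go to R
R | [c]_ca   read c → write b, move +1, go to R
R | b[_]ca   read _ → write _, move -1, go to P
P | [b]_ca
After 9 steps: state P, head at 0, tape b_ca.

state P, head at 0, tape b_ca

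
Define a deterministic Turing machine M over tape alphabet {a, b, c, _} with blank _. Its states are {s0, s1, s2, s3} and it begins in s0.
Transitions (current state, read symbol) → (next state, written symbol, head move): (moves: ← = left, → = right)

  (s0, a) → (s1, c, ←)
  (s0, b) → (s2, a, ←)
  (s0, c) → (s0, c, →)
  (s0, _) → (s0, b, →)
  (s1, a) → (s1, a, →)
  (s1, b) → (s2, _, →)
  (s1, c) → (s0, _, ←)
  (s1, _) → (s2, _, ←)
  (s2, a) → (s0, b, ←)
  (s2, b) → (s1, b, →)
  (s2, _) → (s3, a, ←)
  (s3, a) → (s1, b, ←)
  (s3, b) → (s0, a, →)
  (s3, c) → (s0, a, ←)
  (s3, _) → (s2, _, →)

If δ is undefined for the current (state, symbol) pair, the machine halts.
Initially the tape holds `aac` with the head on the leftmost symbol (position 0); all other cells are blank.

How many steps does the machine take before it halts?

31

s0 | _____[a]ac   read a → write c, move ←, go to s1
s1 | ____[_]cac   read _ → write _, move ←, go to s2
s2 | ___[_]_cac   read _ → write a, move ←, go to s3
s3 | __[_]a_cac   read _ → write _, move →, go to s2
s2 | ___[a]_cac   read a → write b, move ←, go to s0
s0 | __[_]b_cac   read _ → write b, move →, go to s0
s0 | __b[b]_cac   read b → write a, move ←, go to s2
s2 | __[b]a_cac   read b → write b, move →, go to s1
s1 | __b[a]_cac   read a → write a, move →, go to s1
s1 | __ba[_]cac   read _ → write _, move ←, go to s2
s2 | __b[a]_cac   read a → write b, move ←, go to s0
s0 | __[b]b_cac   read b → write a, move ←, go to s2
s2 | _[_]ab_cac   read _ → write a, move ←, go to s3
s3 | [_]aab_cac   read _ → write _, move →, go to s2
s2 | _[a]ab_cac   read a → write b, move ←, go to s0
s0 | [_]bab_cac   read _ → write b, move →, go to s0
s0 | b[b]ab_cac   read b → write a, move ←, go to s2
s2 | [b]aab_cac   read b → write b, move →, go to s1
s1 | b[a]ab_cac   read a → write a, move →, go to s1
s1 | ba[a]b_cac   read a → write a, move →, go to s1
s1 | baa[b]_cac   read b → write _, move →, go to s2
s2 | baa_[_]cac   read _ → write a, move ←, go to s3
s3 | baa[_]acac   read _ → write _, move →, go to s2
s2 | baa_[a]cac   read a → write b, move ←, go to s0
s0 | baa[_]bcac   read _ → write b, move →, go to s0
s0 | baab[b]cac   read b → write a, move ←, go to s2
s2 | baa[b]acac   read b → write b, move →, go to s1
s1 | baab[a]cac   read a → write a, move →, go to s1
s1 | baaba[c]ac   read c → write _, move ←, go to s0
s0 | baab[a]_ac   read a → write c, move ←, go to s1
s1 | baa[b]c_ac   read b → write _, move →, go to s2
s2 | baa_[c]_ac
M halts after 31 transitions.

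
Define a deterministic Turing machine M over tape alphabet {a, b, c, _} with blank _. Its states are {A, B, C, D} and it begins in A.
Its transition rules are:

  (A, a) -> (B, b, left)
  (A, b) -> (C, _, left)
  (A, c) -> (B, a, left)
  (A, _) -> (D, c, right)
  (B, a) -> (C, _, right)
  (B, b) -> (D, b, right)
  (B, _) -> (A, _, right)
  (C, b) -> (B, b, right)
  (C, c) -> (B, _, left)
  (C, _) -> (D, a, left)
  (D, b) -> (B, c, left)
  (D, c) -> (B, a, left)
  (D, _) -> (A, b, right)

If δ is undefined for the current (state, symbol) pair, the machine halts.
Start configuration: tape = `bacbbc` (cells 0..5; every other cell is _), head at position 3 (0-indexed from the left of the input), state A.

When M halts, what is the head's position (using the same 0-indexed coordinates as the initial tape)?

2

state=A head=3 tape=bac[b]bc   (A,b)→(C,_,left)
state=C head=2 tape=ba[c]_bc   (C,c)→(B,_,left)
state=B head=1 tape=b[a]__bc   (B,a)→(C,_,right)
state=C head=2 tape=b_[_]_bc   (C,_)→(D,a,left)
state=D head=1 tape=b[_]a_bc   (D,_)→(A,b,right)
state=A head=2 tape=bb[a]_bc   (A,a)→(B,b,left)
state=B head=1 tape=b[b]b_bc   (B,b)→(D,b,right)
state=D head=2 tape=bb[b]_bc   (D,b)→(B,c,left)
state=B head=1 tape=b[b]c_bc   (B,b)→(D,b,right)
state=D head=2 tape=bb[c]_bc   (D,c)→(B,a,left)
state=B head=1 tape=b[b]a_bc   (B,b)→(D,b,right)
state=D head=2 tape=bb[a]_bc
At halt the head is at cell 2.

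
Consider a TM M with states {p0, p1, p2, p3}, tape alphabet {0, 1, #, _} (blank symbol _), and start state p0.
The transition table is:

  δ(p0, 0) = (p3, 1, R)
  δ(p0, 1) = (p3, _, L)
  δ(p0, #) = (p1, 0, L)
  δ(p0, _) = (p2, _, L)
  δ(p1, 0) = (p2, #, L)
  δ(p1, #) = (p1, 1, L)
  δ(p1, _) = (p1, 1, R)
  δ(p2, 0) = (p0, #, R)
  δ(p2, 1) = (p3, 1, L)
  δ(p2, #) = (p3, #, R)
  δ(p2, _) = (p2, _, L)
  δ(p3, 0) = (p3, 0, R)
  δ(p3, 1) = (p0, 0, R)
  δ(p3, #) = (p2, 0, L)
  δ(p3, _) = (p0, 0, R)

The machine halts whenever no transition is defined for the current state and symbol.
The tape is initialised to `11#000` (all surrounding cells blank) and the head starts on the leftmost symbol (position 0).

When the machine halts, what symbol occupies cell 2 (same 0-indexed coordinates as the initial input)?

p0 | __[1]1#000   read 1 → write _, move L, go to p3
p3 | _[_]_1#000   read _ → write 0, move R, go to p0
p0 | _0[_]1#000   read _ → write _, move L, go to p2
p2 | _[0]_1#000   read 0 → write #, move R, go to p0
p0 | _#[_]1#000   read _ → write _, move L, go to p2
p2 | _[#]_1#000   read # → write #, move R, go to p3
p3 | _#[_]1#000   read _ → write 0, move R, go to p0
p0 | _#0[1]#000   read 1 → write _, move L, go to p3
p3 | _#[0]_#000   read 0 → write 0, move R, go to p3
p3 | _#0[_]#000   read _ → write 0, move R, go to p0
p0 | _#00[#]000   read # → write 0, move L, go to p1
p1 | _#0[0]0000   read 0 → write #, move L, go to p2
p2 | _#[0]#0000   read 0 → write #, move R, go to p0
p0 | _##[#]0000   read # → write 0, move L, go to p1
p1 | _#[#]00000   read # → write 1, move L, go to p1
p1 | _[#]100000   read # → write 1, move L, go to p1
p1 | [_]1100000   read _ → write 1, move R, go to p1
p1 | 1[1]100000
Cell 2 holds 0 when M halts.

0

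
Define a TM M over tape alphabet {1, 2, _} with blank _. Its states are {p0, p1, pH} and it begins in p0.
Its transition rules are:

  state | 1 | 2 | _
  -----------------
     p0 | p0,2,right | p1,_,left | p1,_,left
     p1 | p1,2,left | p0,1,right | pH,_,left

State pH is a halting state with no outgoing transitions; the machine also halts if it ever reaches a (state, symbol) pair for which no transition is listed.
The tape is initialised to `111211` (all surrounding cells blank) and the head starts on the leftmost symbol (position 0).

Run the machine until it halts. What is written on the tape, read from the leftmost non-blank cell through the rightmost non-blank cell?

p0 | __[1]11211   read 1 → write 2, move right, go to p0
p0 | __2[1]1211   read 1 → write 2, move right, go to p0
p0 | __22[1]211   read 1 → write 2, move right, go to p0
p0 | __222[2]11   read 2 → write _, move left, go to p1
p1 | __22[2]_11   read 2 → write 1, move right, go to p0
p0 | __221[_]11   read _ → write _, move left, go to p1
p1 | __22[1]_11   read 1 → write 2, move left, go to p1
p1 | __2[2]2_11   read 2 → write 1, move right, go to p0
p0 | __21[2]_11   read 2 → write _, move left, go to p1
p1 | __2[1]__11   read 1 → write 2, move left, go to p1
p1 | __[2]2__11   read 2 → write 1, move right, go to p0
p0 | __1[2]__11   read 2 → write _, move left, go to p1
p1 | __[1]___11   read 1 → write 2, move left, go to p1
p1 | _[_]2___11   read _ → write _, move left, go to pH
pH | [_]_2___11
The non-blank tape span at halt is 2___11.

2___11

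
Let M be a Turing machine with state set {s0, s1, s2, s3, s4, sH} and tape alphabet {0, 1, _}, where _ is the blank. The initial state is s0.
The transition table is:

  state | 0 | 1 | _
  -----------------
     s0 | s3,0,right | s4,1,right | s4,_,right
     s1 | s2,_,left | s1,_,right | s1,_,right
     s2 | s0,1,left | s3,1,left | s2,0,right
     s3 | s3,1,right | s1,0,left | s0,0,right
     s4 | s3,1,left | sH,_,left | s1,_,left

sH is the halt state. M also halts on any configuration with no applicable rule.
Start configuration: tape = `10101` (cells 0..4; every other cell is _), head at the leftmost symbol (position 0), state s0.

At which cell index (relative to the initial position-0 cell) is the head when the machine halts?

-2

s0 | __[1]0101   read 1 → write 1, move right, go to s4
s4 | __1[0]101   read 0 → write 1, move left, go to s3
s3 | __[1]1101   read 1 → write 0, move left, go to s1
s1 | _[_]01101   read _ → write _, move right, go to s1
s1 | __[0]1101   read 0 → write _, move left, go to s2
s2 | _[_]_1101   read _ → write 0, move right, go to s2
s2 | _0[_]1101   read _ → write 0, move right, go to s2
s2 | _00[1]101   read 1 → write 1, move left, go to s3
s3 | _0[0]1101   read 0 → write 1, move right, go to s3
s3 | _01[1]101   read 1 → write 0, move left, go to s1
s1 | _0[1]0101   read 1 → write _, move right, go to s1
s1 | _0_[0]101   read 0 → write _, move left, go to s2
s2 | _0[_]_101   read _ → write 0, move right, go to s2
s2 | _00[_]101   read _ → write 0, move right, go to s2
s2 | _000[1]01   read 1 → write 1, move left, go to s3
s3 | _00[0]101   read 0 → write 1, move right, go to s3
s3 | _001[1]01   read 1 → write 0, move left, go to s1
s1 | _00[1]001   read 1 → write _, move right, go to s1
s1 | _00_[0]01   read 0 → write _, move left, go to s2
s2 | _00[_]_01   read _ → write 0, move right, go to s2
s2 | _000[_]01   read _ → write 0, move right, go to s2
s2 | _0000[0]1   read 0 → write 1, move left, go to s0
s0 | _000[0]11   read 0 → write 0, move right, go to s3
s3 | _0000[1]1   read 1 → write 0, move left, go to s1
s1 | _000[0]01   read 0 → write _, move left, go to s2
s2 | _00[0]_01   read 0 → write 1, move left, go to s0
s0 | _0[0]1_01   read 0 → write 0, move right, go to s3
s3 | _00[1]_01   read 1 → write 0, move left, go to s1
s1 | _0[0]0_01   read 0 → write _, move left, go to s2
s2 | _[0]_0_01   read 0 → write 1, move left, go to s0
s0 | [_]1_0_01   read _ → write _, move right, go to s4
s4 | _[1]_0_01   read 1 → write _, move left, go to sH
sH | [_]__0_01
At halt the head is at cell -2.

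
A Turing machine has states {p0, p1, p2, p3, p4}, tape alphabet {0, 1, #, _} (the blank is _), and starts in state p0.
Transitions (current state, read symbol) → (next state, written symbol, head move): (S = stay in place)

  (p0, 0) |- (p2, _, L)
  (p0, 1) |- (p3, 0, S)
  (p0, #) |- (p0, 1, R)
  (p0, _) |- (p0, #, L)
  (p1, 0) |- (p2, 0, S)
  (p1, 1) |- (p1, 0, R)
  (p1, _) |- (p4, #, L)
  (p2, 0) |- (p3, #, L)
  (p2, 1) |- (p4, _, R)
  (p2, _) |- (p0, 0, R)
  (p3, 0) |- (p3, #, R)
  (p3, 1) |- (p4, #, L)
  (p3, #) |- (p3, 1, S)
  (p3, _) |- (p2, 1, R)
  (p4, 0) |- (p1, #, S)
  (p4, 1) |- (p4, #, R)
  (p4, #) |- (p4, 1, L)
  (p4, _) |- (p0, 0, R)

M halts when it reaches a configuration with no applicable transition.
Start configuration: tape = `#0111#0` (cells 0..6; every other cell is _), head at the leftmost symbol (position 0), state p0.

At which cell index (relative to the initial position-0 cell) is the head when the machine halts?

state=p0 head=0 tape=[#]0111#0   (p0,#)→(p0,1,R)
state=p0 head=1 tape=1[0]111#0   (p0,0)→(p2,_,L)
state=p2 head=0 tape=[1]_111#0   (p2,1)→(p4,_,R)
state=p4 head=1 tape=_[_]111#0   (p4,_)→(p0,0,R)
state=p0 head=2 tape=_0[1]11#0   (p0,1)→(p3,0,S)
state=p3 head=2 tape=_0[0]11#0   (p3,0)→(p3,#,R)
state=p3 head=3 tape=_0#[1]1#0   (p3,1)→(p4,#,L)
state=p4 head=2 tape=_0[#]#1#0   (p4,#)→(p4,1,L)
state=p4 head=1 tape=_[0]1#1#0   (p4,0)→(p1,#,S)
state=p1 head=1 tape=_[#]1#1#0
At halt the head is at cell 1.

1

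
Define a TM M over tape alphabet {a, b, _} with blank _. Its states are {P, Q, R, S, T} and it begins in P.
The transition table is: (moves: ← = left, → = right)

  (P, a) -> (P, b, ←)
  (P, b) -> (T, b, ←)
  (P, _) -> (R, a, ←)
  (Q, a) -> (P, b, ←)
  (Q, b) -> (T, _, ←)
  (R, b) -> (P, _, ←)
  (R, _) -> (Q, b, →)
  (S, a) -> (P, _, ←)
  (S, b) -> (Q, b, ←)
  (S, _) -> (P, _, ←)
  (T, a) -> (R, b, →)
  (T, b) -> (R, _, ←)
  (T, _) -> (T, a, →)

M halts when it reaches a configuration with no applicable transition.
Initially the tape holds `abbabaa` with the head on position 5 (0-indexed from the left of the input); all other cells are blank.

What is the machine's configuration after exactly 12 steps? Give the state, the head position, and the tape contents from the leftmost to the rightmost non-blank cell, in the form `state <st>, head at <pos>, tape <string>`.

state T, head at -3, tape bbb__b_ba

state=P head=5 tape=___abbab[a]a   (P,a)→(P,b,←)
state=P head=4 tape=___abba[b]ba   (P,b)→(T,b,←)
state=T head=3 tape=___abb[a]bba   (T,a)→(R,b,→)
state=R head=4 tape=___abbb[b]ba   (R,b)→(P,_,←)
state=P head=3 tape=___abb[b]_ba   (P,b)→(T,b,←)
state=T head=2 tape=___ab[b]b_ba   (T,b)→(R,_,←)
state=R head=1 tape=___a[b]_b_ba   (R,b)→(P,_,←)
state=P head=0 tape=___[a]__b_ba   (P,a)→(P,b,←)
state=P head=-1 tape=__[_]b__b_ba   (P,_)→(R,a,←)
state=R head=-2 tape=_[_]ab__b_ba   (R,_)→(Q,b,→)
state=Q head=-1 tape=_b[a]b__b_ba   (Q,a)→(P,b,←)
state=P head=-2 tape=_[b]bb__b_ba   (P,b)→(T,b,←)
state=T head=-3 tape=[_]bbb__b_ba
After 12 steps: state T, head at -3, tape bbb__b_ba.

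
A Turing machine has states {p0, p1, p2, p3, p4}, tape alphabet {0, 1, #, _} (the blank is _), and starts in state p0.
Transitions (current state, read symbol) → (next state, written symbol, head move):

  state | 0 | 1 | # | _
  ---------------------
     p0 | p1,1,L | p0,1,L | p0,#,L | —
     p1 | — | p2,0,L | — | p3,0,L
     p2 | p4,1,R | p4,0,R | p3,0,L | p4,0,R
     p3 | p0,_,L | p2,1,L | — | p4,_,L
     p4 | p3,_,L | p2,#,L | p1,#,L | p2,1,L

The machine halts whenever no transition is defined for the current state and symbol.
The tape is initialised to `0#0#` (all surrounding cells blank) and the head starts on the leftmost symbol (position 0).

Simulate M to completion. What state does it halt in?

p0

state=p0 head=0 tape=______[0]#0#   (p0,0)→(p1,1,L)
state=p1 head=-1 tape=_____[_]1#0#   (p1,_)→(p3,0,L)
state=p3 head=-2 tape=____[_]01#0#   (p3,_)→(p4,_,L)
state=p4 head=-3 tape=___[_]_01#0#   (p4,_)→(p2,1,L)
state=p2 head=-4 tape=__[_]1_01#0#   (p2,_)→(p4,0,R)
state=p4 head=-3 tape=__0[1]_01#0#   (p4,1)→(p2,#,L)
state=p2 head=-4 tape=__[0]#_01#0#   (p2,0)→(p4,1,R)
state=p4 head=-3 tape=__1[#]_01#0#   (p4,#)→(p1,#,L)
state=p1 head=-4 tape=__[1]#_01#0#   (p1,1)→(p2,0,L)
state=p2 head=-5 tape=_[_]0#_01#0#   (p2,_)→(p4,0,R)
state=p4 head=-4 tape=_0[0]#_01#0#   (p4,0)→(p3,_,L)
state=p3 head=-5 tape=_[0]_#_01#0#   (p3,0)→(p0,_,L)
state=p0 head=-6 tape=[_]__#_01#0#
No transition is defined for (p0, _); M halts in state p0.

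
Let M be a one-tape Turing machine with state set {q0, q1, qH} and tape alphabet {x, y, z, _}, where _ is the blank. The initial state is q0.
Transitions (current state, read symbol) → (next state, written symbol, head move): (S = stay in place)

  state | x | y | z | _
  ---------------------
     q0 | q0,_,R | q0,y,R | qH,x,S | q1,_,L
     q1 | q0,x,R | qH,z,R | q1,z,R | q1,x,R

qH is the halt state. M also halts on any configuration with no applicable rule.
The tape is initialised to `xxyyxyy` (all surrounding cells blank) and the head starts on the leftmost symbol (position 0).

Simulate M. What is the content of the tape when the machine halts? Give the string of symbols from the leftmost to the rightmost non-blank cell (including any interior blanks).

state=q0 head=0 tape=[x]xyyxyy_   (q0,x)→(q0,_,R)
state=q0 head=1 tape=_[x]yyxyy_   (q0,x)→(q0,_,R)
state=q0 head=2 tape=__[y]yxyy_   (q0,y)→(q0,y,R)
state=q0 head=3 tape=__y[y]xyy_   (q0,y)→(q0,y,R)
state=q0 head=4 tape=__yy[x]yy_   (q0,x)→(q0,_,R)
state=q0 head=5 tape=__yy_[y]y_   (q0,y)→(q0,y,R)
state=q0 head=6 tape=__yy_y[y]_   (q0,y)→(q0,y,R)
state=q0 head=7 tape=__yy_yy[_]   (q0,_)→(q1,_,L)
state=q1 head=6 tape=__yy_y[y]_   (q1,y)→(qH,z,R)
state=qH head=7 tape=__yy_yz[_]
The non-blank tape span at halt is yy_yz.

yy_yz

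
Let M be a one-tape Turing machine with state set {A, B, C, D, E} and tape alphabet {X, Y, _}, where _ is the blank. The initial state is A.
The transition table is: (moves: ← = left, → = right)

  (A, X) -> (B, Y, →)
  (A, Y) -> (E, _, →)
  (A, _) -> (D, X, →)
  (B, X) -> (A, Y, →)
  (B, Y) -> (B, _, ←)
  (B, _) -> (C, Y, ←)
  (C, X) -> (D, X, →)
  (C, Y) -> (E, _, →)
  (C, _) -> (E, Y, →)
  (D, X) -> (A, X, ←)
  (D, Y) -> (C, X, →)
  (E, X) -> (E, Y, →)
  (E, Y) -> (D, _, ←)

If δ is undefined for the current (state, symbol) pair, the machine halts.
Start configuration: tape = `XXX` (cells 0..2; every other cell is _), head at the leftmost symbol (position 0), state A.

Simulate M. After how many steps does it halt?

6

state=A head=0 tape=[X]XX_   (A,X)→(B,Y,→)
state=B head=1 tape=Y[X]X_   (B,X)→(A,Y,→)
state=A head=2 tape=YY[X]_   (A,X)→(B,Y,→)
state=B head=3 tape=YYY[_]   (B,_)→(C,Y,←)
state=C head=2 tape=YY[Y]Y   (C,Y)→(E,_,→)
state=E head=3 tape=YY_[Y]   (E,Y)→(D,_,←)
state=D head=2 tape=YY[_]_
M halts after 6 transitions.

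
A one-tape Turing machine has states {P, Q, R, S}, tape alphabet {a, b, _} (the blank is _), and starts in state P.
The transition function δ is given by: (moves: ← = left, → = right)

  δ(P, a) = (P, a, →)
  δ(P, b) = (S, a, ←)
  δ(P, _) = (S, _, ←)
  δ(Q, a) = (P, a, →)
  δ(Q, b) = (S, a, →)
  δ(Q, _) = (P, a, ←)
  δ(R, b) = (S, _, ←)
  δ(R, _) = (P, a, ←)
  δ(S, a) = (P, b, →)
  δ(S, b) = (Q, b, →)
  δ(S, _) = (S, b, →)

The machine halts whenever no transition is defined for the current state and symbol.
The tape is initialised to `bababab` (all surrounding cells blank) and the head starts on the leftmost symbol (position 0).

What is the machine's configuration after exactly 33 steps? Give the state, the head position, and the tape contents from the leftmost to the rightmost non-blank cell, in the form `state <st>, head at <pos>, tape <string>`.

state P, head at 9, tape bbbababbaa

state=P head=0 tape=_[b]ababab___   (P,b)→(S,a,←)
state=S head=-1 tape=[_]aababab___   (S,_)→(S,b,→)
state=S head=0 tape=b[a]ababab___   (S,a)→(P,b,→)
state=P head=1 tape=bb[a]babab___   (P,a)→(P,a,→)
state=P head=2 tape=bba[b]abab___   (P,b)→(S,a,←)
state=S head=1 tape=bb[a]aabab___   (S,a)→(P,b,→)
state=P head=2 tape=bbb[a]abab___   (P,a)→(P,a,→)
state=P head=3 tape=bbba[a]bab___   (P,a)→(P,a,→)
state=P head=4 tape=bbbaa[b]ab___   (P,b)→(S,a,←)
state=S head=3 tape=bbba[a]aab___   (S,a)→(P,b,→)
state=P head=4 tape=bbbab[a]ab___   (P,a)→(P,a,→)
state=P head=5 tape=bbbaba[a]b___   (P,a)→(P,a,→)
state=P head=6 tape=bbbabaa[b]___   (P,b)→(S,a,←)
state=S head=5 tape=bbbaba[a]a___   (S,a)→(P,b,→)
state=P head=6 tape=bbbabab[a]___   (P,a)→(P,a,→)
state=P head=7 tape=bbbababa[_]__   (P,_)→(S,_,←)
state=S head=6 tape=bbbabab[a]___   (S,a)→(P,b,→)
state=P head=7 tape=bbbababb[_]__   (P,_)→(S,_,←)
state=S head=6 tape=bbbabab[b]___   (S,b)→(Q,b,→)
state=Q head=7 tape=bbbababb[_]__   (Q,_)→(P,a,←)
state=P head=6 tape=bbbabab[b]a__   (P,b)→(S,a,←)
state=S head=5 tape=bbbaba[b]aa__   (S,b)→(Q,b,→)
state=Q head=6 tape=bbbabab[a]a__   (Q,a)→(P,a,→)
state=P head=7 tape=bbbababa[a]__   (P,a)→(P,a,→)
state=P head=8 tape=bbbababaa[_]_   (P,_)→(S,_,←)
state=S head=7 tape=bbbababa[a]__   (S,a)→(P,b,→)
state=P head=8 tape=bbbababab[_]_   (P,_)→(S,_,←)
state=S head=7 tape=bbbababa[b]__   (S,b)→(Q,b,→)
state=Q head=8 tape=bbbababab[_]_   (Q,_)→(P,a,←)
state=P head=7 tape=bbbababa[b]a_   (P,b)→(S,a,←)
state=S head=6 tape=bbbabab[a]aa_   (S,a)→(P,b,→)
state=P head=7 tape=bbbababb[a]a_   (P,a)→(P,a,→)
state=P head=8 tape=bbbababba[a]_   (P,a)→(P,a,→)
state=P head=9 tape=bbbababbaa[_]
After 33 steps: state P, head at 9, tape bbbababbaa.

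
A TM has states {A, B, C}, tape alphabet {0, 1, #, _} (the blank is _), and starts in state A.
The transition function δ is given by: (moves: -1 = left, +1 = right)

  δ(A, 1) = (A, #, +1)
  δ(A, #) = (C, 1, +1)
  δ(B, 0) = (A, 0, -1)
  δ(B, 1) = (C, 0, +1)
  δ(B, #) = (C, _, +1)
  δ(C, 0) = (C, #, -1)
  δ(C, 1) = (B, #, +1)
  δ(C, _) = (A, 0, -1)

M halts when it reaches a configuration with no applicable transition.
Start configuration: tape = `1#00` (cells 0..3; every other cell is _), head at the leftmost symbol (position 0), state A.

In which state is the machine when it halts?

state=A head=0 tape=[1]#00   (A,1)→(A,#,+1)
state=A head=1 tape=#[#]00   (A,#)→(C,1,+1)
state=C head=2 tape=#1[0]0   (C,0)→(C,#,-1)
state=C head=1 tape=#[1]#0   (C,1)→(B,#,+1)
state=B head=2 tape=##[#]0   (B,#)→(C,_,+1)
state=C head=3 tape=##_[0]   (C,0)→(C,#,-1)
state=C head=2 tape=##[_]#   (C,_)→(A,0,-1)
state=A head=1 tape=#[#]0#   (A,#)→(C,1,+1)
state=C head=2 tape=#1[0]#   (C,0)→(C,#,-1)
state=C head=1 tape=#[1]##   (C,1)→(B,#,+1)
state=B head=2 tape=##[#]#   (B,#)→(C,_,+1)
state=C head=3 tape=##_[#]
No transition is defined for (C, #); M halts in state C.

C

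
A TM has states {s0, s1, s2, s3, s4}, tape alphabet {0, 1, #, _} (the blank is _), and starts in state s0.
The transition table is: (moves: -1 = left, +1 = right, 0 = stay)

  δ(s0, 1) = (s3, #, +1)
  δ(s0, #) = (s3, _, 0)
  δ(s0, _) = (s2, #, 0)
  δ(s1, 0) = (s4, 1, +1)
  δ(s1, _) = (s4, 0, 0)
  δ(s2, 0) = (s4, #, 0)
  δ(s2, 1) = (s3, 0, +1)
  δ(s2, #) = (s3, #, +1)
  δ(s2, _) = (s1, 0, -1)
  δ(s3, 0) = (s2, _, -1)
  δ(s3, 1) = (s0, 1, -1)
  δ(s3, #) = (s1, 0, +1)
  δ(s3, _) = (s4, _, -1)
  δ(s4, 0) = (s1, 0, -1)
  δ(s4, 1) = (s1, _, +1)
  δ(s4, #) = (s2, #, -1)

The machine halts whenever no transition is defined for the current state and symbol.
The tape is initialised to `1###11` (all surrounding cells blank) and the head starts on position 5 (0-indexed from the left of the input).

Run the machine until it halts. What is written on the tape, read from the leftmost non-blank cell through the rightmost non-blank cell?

1###010

state=s0 head=5 tape=1###1[1]_   (s0,1)→(s3,#,+1)
state=s3 head=6 tape=1###1#[_]   (s3,_)→(s4,_,-1)
state=s4 head=5 tape=1###1[#]_   (s4,#)→(s2,#,-1)
state=s2 head=4 tape=1###[1]#_   (s2,1)→(s3,0,+1)
state=s3 head=5 tape=1###0[#]_   (s3,#)→(s1,0,+1)
state=s1 head=6 tape=1###00[_]   (s1,_)→(s4,0,0)
state=s4 head=6 tape=1###00[0]   (s4,0)→(s1,0,-1)
state=s1 head=5 tape=1###0[0]0   (s1,0)→(s4,1,+1)
state=s4 head=6 tape=1###01[0]   (s4,0)→(s1,0,-1)
state=s1 head=5 tape=1###0[1]0
The non-blank tape span at halt is 1###010.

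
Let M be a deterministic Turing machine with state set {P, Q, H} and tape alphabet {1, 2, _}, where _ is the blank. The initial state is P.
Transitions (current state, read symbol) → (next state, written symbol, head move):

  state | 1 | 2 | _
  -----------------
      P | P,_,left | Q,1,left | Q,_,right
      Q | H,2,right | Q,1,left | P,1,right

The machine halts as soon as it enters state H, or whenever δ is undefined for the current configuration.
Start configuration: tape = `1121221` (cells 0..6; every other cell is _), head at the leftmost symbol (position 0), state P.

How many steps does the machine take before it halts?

33

state=P head=0 tape=_[1]121221   (P,1)→(P,_,left)
state=P head=-1 tape=[_]_121221   (P,_)→(Q,_,right)
state=Q head=0 tape=_[_]121221   (Q,_)→(P,1,right)
state=P head=1 tape=_1[1]21221   (P,1)→(P,_,left)
state=P head=0 tape=_[1]_21221   (P,1)→(P,_,left)
state=P head=-1 tape=[_]__21221   (P,_)→(Q,_,right)
state=Q head=0 tape=_[_]_21221   (Q,_)→(P,1,right)
state=P head=1 tape=_1[_]21221   (P,_)→(Q,_,right)
state=Q head=2 tape=_1_[2]1221   (Q,2)→(Q,1,left)
state=Q head=1 tape=_1[_]11221   (Q,_)→(P,1,right)
state=P head=2 tape=_11[1]1221   (P,1)→(P,_,left)
state=P head=1 tape=_1[1]_1221   (P,1)→(P,_,left)
state=P head=0 tape=_[1]__1221   (P,1)→(P,_,left)
state=P head=-1 tape=[_]___1221   (P,_)→(Q,_,right)
state=Q head=0 tape=_[_]__1221   (Q,_)→(P,1,right)
state=P head=1 tape=_1[_]_1221   (P,_)→(Q,_,right)
state=Q head=2 tape=_1_[_]1221   (Q,_)→(P,1,right)
state=P head=3 tape=_1_1[1]221   (P,1)→(P,_,left)
state=P head=2 tape=_1_[1]_221   (P,1)→(P,_,left)
state=P head=1 tape=_1[_]__221   (P,_)→(Q,_,right)
state=Q head=2 tape=_1_[_]_221   (Q,_)→(P,1,right)
state=P head=3 tape=_1_1[_]221   (P,_)→(Q,_,right)
state=Q head=4 tape=_1_1_[2]21   (Q,2)→(Q,1,left)
state=Q head=3 tape=_1_1[_]121   (Q,_)→(P,1,right)
state=P head=4 tape=_1_11[1]21   (P,1)→(P,_,left)
state=P head=3 tape=_1_1[1]_21   (P,1)→(P,_,left)
state=P head=2 tape=_1_[1]__21   (P,1)→(P,_,left)
state=P head=1 tape=_1[_]___21   (P,_)→(Q,_,right)
state=Q head=2 tape=_1_[_]__21   (Q,_)→(P,1,right)
state=P head=3 tape=_1_1[_]_21   (P,_)→(Q,_,right)
state=Q head=4 tape=_1_1_[_]21   (Q,_)→(P,1,right)
state=P head=5 tape=_1_1_1[2]1   (P,2)→(Q,1,left)
state=Q head=4 tape=_1_1_[1]11   (Q,1)→(H,2,right)
state=H head=5 tape=_1_1_2[1]1
M halts after 33 transitions.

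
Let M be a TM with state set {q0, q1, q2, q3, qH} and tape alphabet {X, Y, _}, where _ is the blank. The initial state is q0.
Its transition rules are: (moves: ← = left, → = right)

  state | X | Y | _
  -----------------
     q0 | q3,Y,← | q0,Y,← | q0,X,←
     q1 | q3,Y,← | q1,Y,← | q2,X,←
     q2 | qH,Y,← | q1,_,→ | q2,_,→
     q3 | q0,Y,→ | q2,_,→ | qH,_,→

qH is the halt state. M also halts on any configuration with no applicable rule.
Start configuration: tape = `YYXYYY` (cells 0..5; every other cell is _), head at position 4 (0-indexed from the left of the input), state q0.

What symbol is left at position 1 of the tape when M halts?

q0 | YYXY[Y]Y   read Y → write Y, move ←, go to q0
q0 | YYX[Y]YY   read Y → write Y, move ←, go to q0
q0 | YY[X]YYY   read X → write Y, move ←, go to q3
q3 | Y[Y]YYYY   read Y → write _, move →, go to q2
q2 | Y_[Y]YYY   read Y → write _, move →, go to q1
q1 | Y__[Y]YY   read Y → write Y, move ←, go to q1
q1 | Y_[_]YYY   read _ → write X, move ←, go to q2
q2 | Y[_]XYYY   read _ → write _, move →, go to q2
q2 | Y_[X]YYY   read X → write Y, move ←, go to qH
qH | Y[_]YYYY
Cell 1 holds _ when M halts.

_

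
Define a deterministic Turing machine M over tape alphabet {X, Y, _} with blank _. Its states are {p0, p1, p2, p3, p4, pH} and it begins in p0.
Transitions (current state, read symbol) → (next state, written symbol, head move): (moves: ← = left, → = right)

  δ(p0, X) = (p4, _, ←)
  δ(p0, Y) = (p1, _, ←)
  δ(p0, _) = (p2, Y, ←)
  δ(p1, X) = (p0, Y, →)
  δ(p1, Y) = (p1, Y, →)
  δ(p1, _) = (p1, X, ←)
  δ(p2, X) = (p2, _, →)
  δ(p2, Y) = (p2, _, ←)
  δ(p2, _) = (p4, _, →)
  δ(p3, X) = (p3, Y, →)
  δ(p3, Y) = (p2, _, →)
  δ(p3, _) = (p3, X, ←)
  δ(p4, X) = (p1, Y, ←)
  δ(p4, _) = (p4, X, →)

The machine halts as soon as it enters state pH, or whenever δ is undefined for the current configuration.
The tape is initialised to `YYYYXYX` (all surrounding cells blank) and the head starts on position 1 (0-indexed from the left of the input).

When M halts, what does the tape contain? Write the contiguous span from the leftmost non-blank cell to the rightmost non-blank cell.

YYYY_YX

p0 | Y[Y]YYXYX   read Y → write _, move ←, go to p1
p1 | [Y]_YYXYX   read Y → write Y, move →, go to p1
p1 | Y[_]YYXYX   read _ → write X, move ←, go to p1
p1 | [Y]XYYXYX   read Y → write Y, move →, go to p1
p1 | Y[X]YYXYX   read X → write Y, move →, go to p0
p0 | YY[Y]YXYX   read Y → write _, move ←, go to p1
p1 | Y[Y]_YXYX   read Y → write Y, move →, go to p1
p1 | YY[_]YXYX   read _ → write X, move ←, go to p1
p1 | Y[Y]XYXYX   read Y → write Y, move →, go to p1
p1 | YY[X]YXYX   read X → write Y, move →, go to p0
p0 | YYY[Y]XYX   read Y → write _, move ←, go to p1
p1 | YY[Y]_XYX   read Y → write Y, move →, go to p1
p1 | YYY[_]XYX   read _ → write X, move ←, go to p1
p1 | YY[Y]XXYX   read Y → write Y, move →, go to p1
p1 | YYY[X]XYX   read X → write Y, move →, go to p0
p0 | YYYY[X]YX   read X → write _, move ←, go to p4
p4 | YYY[Y]_YX
The non-blank tape span at halt is YYYY_YX.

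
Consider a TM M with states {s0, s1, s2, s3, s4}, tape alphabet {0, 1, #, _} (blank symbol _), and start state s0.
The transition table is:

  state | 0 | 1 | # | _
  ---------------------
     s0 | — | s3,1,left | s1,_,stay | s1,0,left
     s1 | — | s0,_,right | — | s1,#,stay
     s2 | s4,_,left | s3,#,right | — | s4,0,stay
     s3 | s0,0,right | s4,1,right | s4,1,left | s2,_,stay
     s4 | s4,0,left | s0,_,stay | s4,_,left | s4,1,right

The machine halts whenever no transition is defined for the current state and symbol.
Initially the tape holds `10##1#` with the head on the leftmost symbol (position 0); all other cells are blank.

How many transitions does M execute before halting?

s0 | ___[1]0##1#   read 1 → write 1, move left, go to s3
s3 | __[_]10##1#   read _ → write _, move stay, go to s2
s2 | __[_]10##1#   read _ → write 0, move stay, go to s4
s4 | __[0]10##1#   read 0 → write 0, move left, go to s4
s4 | _[_]010##1#   read _ → write 1, move right, go to s4
s4 | _1[0]10##1#   read 0 → write 0, move left, go to s4
s4 | _[1]010##1#   read 1 → write _, move stay, go to s0
s0 | _[_]010##1#   read _ → write 0, move left, go to s1
s1 | [_]0010##1#   read _ → write #, move stay, go to s1
s1 | [#]0010##1#
M halts after 9 transitions.

9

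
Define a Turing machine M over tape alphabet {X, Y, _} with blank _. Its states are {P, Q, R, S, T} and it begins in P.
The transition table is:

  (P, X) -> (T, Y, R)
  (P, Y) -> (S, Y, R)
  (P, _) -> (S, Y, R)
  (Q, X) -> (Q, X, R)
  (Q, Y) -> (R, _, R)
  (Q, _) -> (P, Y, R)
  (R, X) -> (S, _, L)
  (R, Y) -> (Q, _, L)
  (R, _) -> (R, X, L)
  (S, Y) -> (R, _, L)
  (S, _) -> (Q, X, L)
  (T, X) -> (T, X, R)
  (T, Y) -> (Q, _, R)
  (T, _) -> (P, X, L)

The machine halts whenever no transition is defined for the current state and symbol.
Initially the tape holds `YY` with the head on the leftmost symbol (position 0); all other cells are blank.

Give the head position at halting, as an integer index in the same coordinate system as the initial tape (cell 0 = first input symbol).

0

P | __[Y]Y   read Y → write Y, move R, go to S
S | __Y[Y]   read Y → write _, move L, go to R
R | __[Y]_   read Y → write _, move L, go to Q
Q | _[_]__   read _ → write Y, move R, go to P
P | _Y[_]_   read _ → write Y, move R, go to S
S | _YY[_]   read _ → write X, move L, go to Q
Q | _Y[Y]X   read Y → write _, move R, go to R
R | _Y_[X]   read X → write _, move L, go to S
S | _Y[_]_   read _ → write X, move L, go to Q
Q | _[Y]X_   read Y → write _, move R, go to R
R | __[X]_   read X → write _, move L, go to S
S | _[_]__   read _ → write X, move L, go to Q
Q | [_]X__   read _ → write Y, move R, go to P
P | Y[X]__   read X → write Y, move R, go to T
T | YY[_]_   read _ → write X, move L, go to P
P | Y[Y]X_   read Y → write Y, move R, go to S
S | YY[X]_
At halt the head is at cell 0.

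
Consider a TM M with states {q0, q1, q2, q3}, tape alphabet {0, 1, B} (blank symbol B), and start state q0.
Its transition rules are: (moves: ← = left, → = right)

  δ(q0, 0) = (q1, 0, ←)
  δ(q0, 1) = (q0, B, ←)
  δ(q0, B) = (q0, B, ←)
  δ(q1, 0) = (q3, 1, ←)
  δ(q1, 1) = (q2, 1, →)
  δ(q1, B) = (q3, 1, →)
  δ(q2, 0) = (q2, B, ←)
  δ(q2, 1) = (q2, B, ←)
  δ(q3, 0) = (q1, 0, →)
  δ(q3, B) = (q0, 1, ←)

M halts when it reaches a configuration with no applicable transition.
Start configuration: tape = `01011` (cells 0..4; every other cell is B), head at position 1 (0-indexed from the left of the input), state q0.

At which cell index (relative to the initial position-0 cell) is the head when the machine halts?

q0 | BB0[1]011   read 1 → write B, move ←, go to q0
q0 | BB[0]B011   read 0 → write 0, move ←, go to q1
q1 | B[B]0B011   read B → write 1, move →, go to q3
q3 | B1[0]B011   read 0 → write 0, move →, go to q1
q1 | B10[B]011   read B → write 1, move →, go to q3
q3 | B101[0]11   read 0 → write 0, move →, go to q1
q1 | B1010[1]1   read 1 → write 1, move →, go to q2
q2 | B10101[1]   read 1 → write B, move ←, go to q2
q2 | B1010[1]B   read 1 → write B, move ←, go to q2
q2 | B101[0]BB   read 0 → write B, move ←, go to q2
q2 | B10[1]BBB   read 1 → write B, move ←, go to q2
q2 | B1[0]BBBB   read 0 → write B, move ←, go to q2
q2 | B[1]BBBBB   read 1 → write B, move ←, go to q2
q2 | [B]BBBBBB
At halt the head is at cell -2.

-2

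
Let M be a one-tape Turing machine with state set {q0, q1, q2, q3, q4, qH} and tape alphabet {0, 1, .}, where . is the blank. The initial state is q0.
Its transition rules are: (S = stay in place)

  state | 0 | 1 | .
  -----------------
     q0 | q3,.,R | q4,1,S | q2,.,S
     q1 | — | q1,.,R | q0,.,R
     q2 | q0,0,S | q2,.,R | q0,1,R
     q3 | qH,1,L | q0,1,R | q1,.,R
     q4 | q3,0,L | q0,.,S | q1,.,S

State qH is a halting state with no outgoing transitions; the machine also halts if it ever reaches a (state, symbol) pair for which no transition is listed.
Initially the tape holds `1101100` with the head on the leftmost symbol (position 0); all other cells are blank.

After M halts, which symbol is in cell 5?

.

q0 | [1]101100   read 1 → write 1, move S, go to q4
q4 | [1]101100   read 1 → write ., move S, go to q0
q0 | [.]101100   read . → write ., move S, go to q2
q2 | [.]101100   read . → write 1, move R, go to q0
q0 | 1[1]01100   read 1 → write 1, move S, go to q4
q4 | 1[1]01100   read 1 → write ., move S, go to q0
q0 | 1[.]01100   read . → write ., move S, go to q2
q2 | 1[.]01100   read . → write 1, move R, go to q0
q0 | 11[0]1100   read 0 → write ., move R, go to q3
q3 | 11.[1]100   read 1 → write 1, move R, go to q0
q0 | 11.1[1]00   read 1 → write 1, move S, go to q4
q4 | 11.1[1]00   read 1 → write ., move S, go to q0
q0 | 11.1[.]00   read . → write ., move S, go to q2
q2 | 11.1[.]00   read . → write 1, move R, go to q0
q0 | 11.11[0]0   read 0 → write ., move R, go to q3
q3 | 11.11.[0]   read 0 → write 1, move L, go to qH
qH | 11.11[.]1
Cell 5 holds . when M halts.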